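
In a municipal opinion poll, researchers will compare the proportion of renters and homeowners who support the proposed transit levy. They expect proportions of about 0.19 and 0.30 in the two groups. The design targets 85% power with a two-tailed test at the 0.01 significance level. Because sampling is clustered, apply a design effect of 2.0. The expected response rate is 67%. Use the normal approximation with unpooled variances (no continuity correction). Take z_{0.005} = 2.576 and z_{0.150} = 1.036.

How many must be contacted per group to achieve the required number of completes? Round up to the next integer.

n = (z_{α/2} + z_β)² · [p₁(1−p₁) + p₂(1−p₂)] / (p₁ − p₂)²
  = (2.576 + 1.036)² · (0.19·0.81 + 0.30·0.70) / (-0.11)²
  = (3.612)² · (0.1539 + 0.2100) / 0.0121
  = 13.0465 · 0.3639 / 0.0121
  = 392.37
Design effect: 2.0 × 392.37 = 784.73.
Adjust for 67% response: 784.73 / 0.67 = 1171.24.
Round up → n = 1172 per group.

n = 1172 per group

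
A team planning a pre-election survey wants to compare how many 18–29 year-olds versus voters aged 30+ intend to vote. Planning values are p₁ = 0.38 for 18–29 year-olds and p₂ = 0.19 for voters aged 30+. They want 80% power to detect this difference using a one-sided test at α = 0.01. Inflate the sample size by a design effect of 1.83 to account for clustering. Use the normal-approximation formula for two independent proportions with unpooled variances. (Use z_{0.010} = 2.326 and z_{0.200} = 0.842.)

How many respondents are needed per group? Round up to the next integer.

n = 199 per group

n = (z_α + z_β)² · [p₁(1−p₁) + p₂(1−p₂)] / (p₁ − p₂)²
  = (2.326 + 0.842)² · (0.38·0.62 + 0.19·0.81) / (0.19)²
  = (3.168)² · (0.2356 + 0.1539) / 0.0361
  = 10.0362 · 0.3895 / 0.0361
  = 108.29
Design effect: 1.83 × 108.29 = 198.16.
Round up → n = 199 per group.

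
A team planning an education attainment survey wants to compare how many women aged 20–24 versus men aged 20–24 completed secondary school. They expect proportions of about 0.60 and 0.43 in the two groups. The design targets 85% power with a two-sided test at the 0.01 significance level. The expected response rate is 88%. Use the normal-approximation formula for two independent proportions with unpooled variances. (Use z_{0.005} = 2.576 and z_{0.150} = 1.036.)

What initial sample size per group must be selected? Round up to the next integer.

n = (z_{α/2} + z_β)² · [p₁(1−p₁) + p₂(1−p₂)] / (p₁ − p₂)²
  = (2.576 + 1.036)² · (0.60·0.40 + 0.43·0.57) / (0.17)²
  = (3.612)² · (0.2400 + 0.2451) / 0.0289
  = 13.0465 · 0.4851 / 0.0289
  = 218.99
Adjust for 88% response: 218.99 / 0.88 = 248.85.
Round up → n = 249 per group.

n = 249 per group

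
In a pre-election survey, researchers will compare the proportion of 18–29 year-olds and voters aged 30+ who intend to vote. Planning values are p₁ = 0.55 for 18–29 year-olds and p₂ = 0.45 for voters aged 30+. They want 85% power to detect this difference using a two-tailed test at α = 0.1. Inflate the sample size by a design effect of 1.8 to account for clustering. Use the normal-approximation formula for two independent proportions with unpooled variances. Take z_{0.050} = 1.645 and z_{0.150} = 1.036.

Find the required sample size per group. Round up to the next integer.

n = (z_{α/2} + z_β)² · [p₁(1−p₁) + p₂(1−p₂)] / (p₁ − p₂)²
  = (1.645 + 1.036)² · (0.55·0.45 + 0.45·0.55) / (0.10)²
  = (2.681)² · (0.2475 + 0.2475) / 0.0100
  = 7.1878 · 0.4950 / 0.0100
  = 355.79
Design effect: 1.8 × 355.79 = 640.43.
Round up → n = 641 per group.

n = 641 per group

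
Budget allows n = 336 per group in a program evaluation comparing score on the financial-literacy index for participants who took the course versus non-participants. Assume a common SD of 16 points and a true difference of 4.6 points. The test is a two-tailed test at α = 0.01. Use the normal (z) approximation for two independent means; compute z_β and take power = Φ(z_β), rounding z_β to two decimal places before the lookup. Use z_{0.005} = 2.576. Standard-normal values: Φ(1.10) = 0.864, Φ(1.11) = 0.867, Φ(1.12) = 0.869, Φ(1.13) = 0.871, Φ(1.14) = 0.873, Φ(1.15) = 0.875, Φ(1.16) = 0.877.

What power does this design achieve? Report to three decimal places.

Power ≈ 0.875

z_β = δ·√(n/(σ₁²+σ₂²)) − z_{α/2}
    = 4.6 · √(336/512) − 2.576
    = 4.6 · 0.81009 − 2.576
    = 3.7264 − 2.576 = 1.1504 → 1.15
Power = Φ(1.15) = 0.875.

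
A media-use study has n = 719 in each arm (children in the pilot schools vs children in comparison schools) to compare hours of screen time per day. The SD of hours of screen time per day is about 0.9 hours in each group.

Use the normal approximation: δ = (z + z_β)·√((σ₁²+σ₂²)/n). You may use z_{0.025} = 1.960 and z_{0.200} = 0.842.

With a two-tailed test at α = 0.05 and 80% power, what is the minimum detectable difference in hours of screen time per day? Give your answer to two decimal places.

Minimum detectable difference ≈ 0.13 hours

δ = (z_{α/2} + z_β) · √((σ₁²+σ₂²)/n)
  = (1.960 + 0.842) · √(1.62/719)
  = 2.802 · √0.00225
  = 2.802 · 0.0475
  = 0.1330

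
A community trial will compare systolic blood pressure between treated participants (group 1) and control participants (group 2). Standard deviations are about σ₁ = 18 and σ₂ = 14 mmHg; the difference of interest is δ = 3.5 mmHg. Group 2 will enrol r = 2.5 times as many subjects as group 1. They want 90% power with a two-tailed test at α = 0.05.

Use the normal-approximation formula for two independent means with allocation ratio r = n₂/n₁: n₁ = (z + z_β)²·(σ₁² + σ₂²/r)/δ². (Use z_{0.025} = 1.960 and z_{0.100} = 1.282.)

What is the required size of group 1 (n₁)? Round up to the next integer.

n₁ = (z_{α/2} + z_β)² · (σ₁² + σ₂²/r) / δ²
   = (1.960 + 1.282)² · (18² + 14²/2.5) / 3.5²
   = 10.5106 · (324 + 78.4) / 12.25
   = 10.5106 · 402.4 / 12.25
   = 345.26
Round up → n₁ = 346; n₂ = r·n₁ = 2.5 × 346 = 865.

n₁ = 346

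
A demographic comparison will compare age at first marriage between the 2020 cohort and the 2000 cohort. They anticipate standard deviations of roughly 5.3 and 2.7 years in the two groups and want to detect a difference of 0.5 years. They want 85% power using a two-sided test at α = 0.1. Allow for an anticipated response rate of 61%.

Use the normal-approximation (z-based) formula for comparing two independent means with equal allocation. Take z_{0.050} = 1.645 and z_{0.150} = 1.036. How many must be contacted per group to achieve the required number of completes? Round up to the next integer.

n = (z_{α/2} + z_β)² · (σ₁² + σ₂²) / δ²
  = (1.645 + 1.036)² · (5.3² + 2.7² = 35.38) / 0.5²
  = 7.1878 · 35.38 / 0.25
  = 1017.21
Adjust for 61% response: 1017.21 / 0.61 = 1667.56.
Round up → n = 1668 per group.

n = 1668 per group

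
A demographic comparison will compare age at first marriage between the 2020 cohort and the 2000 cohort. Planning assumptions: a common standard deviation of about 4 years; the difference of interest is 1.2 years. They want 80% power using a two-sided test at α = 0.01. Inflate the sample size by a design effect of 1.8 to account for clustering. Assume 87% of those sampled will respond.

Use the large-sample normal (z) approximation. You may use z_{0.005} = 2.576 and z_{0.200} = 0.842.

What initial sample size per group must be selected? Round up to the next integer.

n = 538 per group

n = (z_{α/2} + z_β)² · (σ₁² + σ₂²) / δ²
  = (2.576 + 0.842)² · (2·4² = 32) / 1.2²
  = 11.6827 · 32 / 1.44
  = 259.62
Design effect: 1.8 × 259.62 = 467.31.
Adjust for 87% response: 467.31 / 0.87 = 537.14.
Round up → n = 538 per group.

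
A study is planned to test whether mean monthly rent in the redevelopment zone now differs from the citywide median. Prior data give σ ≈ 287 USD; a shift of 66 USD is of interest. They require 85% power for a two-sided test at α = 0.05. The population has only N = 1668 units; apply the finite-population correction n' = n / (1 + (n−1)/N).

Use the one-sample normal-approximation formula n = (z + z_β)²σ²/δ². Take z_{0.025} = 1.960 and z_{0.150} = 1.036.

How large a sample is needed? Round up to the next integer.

n = (z_{α/2} + z_β)² · σ² / δ²
  = (1.960 + 1.036)² · 287² / 66²
  = 8.9760 · 82369 / 4356
  = 169.73
Finite-population correction (N = 1668): 169.73 / (1 + (169.73 − 1)/1668) = 154.14.
Round up → n = 155.

n = 155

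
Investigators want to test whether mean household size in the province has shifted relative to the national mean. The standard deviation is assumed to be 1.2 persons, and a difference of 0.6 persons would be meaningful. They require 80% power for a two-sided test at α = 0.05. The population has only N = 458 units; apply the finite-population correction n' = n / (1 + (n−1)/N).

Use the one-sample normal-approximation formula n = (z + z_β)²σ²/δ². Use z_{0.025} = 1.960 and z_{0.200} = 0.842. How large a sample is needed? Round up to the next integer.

n = 30

n = (z_{α/2} + z_β)² · σ² / δ²
  = (1.960 + 0.842)² · 1.2² / 0.6²
  = 7.8512 · 1.44 / 0.36
  = 31.40
Finite-population correction (N = 458): 31.40 / (1 + (31.40 − 1)/458) = 29.45.
Round up → n = 30.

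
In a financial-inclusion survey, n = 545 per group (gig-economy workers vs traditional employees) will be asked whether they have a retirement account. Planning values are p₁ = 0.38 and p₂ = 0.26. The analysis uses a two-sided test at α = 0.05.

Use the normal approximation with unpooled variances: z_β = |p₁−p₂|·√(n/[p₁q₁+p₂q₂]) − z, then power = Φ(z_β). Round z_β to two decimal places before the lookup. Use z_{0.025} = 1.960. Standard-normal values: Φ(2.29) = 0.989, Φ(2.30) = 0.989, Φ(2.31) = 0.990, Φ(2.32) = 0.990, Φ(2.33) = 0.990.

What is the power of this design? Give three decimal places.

Power ≈ 0.990

z_β = |p₁−p₂|·√(n/[p₁q₁+p₂q₂]) − z_{α/2}
    = 0.12 · √(545/0.4280) − 1.960
    = 0.12 · 35.6842 − 1.960
    = 4.2821 − 1.960 = 2.3221 → 2.32
Power = Φ(2.32) = 0.990.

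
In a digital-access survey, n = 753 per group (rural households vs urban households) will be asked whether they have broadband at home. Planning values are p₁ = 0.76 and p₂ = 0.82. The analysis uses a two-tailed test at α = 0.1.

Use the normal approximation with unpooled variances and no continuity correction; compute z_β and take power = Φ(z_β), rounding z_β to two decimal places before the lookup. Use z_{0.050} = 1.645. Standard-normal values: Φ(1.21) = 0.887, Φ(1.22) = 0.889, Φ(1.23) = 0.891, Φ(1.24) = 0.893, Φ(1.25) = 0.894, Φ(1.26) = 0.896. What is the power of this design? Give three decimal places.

Power ≈ 0.889

z_β = |p₁−p₂|·√(n/[p₁q₁+p₂q₂]) − z_{α/2}
    = 0.06 · √(753/0.3300) − 1.645
    = 0.06 · 47.7684 − 1.645
    = 2.8661 − 1.645 = 1.2211 → 1.22
Power = Φ(1.22) = 0.889.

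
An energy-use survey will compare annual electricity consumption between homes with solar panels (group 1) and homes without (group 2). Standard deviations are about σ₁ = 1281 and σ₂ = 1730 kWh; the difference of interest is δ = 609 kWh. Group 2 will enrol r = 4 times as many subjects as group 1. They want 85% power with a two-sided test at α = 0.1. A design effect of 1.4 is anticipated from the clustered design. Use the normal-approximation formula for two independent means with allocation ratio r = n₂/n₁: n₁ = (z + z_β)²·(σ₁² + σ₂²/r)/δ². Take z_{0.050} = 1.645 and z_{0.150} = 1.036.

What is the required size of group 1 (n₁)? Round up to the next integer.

n₁ = (z_{α/2} + z_β)² · (σ₁² + σ₂²/r) / δ²
   = (1.645 + 1.036)² · (1281² + 1730²/4) / 609²
   = 7.1878 · (1640961 + 748225) / 370881
   = 7.1878 · 2389186 / 370881
   = 46.30
Design effect: 1.4 × 46.30 = 64.82.
Round up → n₁ = 65; n₂ = r·n₁ = 4 × 65 = 260.

n₁ = 65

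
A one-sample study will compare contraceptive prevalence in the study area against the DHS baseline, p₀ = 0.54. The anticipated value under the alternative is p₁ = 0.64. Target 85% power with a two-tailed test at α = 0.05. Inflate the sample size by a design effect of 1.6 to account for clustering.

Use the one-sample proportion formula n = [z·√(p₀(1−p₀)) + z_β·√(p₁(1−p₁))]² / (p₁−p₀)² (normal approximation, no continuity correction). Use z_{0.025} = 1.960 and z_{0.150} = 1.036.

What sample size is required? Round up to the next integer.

n = 348

n = [z_{α/2}·√(p₀q₀) + z_β·√(p₁q₁)]² / (p₁ − p₀)²
  = [1.960·√(0.54·0.46) + 1.036·√(0.64·0.36)]² / (0.10)²
  = [1.960·0.4984 + 1.036·0.4800]² / 0.0100
  = [1.4741]² / 0.0100
  = 217.31
Design effect: 1.6 × 217.31 = 347.69.
Round up → n = 348.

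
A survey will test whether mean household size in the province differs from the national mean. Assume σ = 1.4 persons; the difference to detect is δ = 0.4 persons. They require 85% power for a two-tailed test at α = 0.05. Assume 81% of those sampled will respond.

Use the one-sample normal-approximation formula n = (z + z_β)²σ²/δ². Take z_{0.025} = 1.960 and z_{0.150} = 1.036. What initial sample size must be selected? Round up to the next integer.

n = (z_{α/2} + z_β)² · σ² / δ²
  = (1.960 + 1.036)² · 1.4² / 0.4²
  = 8.9760 · 1.96 / 0.16
  = 109.96
Adjust for 81% response: 109.96 / 0.81 = 135.75.
Round up → n = 136.

n = 136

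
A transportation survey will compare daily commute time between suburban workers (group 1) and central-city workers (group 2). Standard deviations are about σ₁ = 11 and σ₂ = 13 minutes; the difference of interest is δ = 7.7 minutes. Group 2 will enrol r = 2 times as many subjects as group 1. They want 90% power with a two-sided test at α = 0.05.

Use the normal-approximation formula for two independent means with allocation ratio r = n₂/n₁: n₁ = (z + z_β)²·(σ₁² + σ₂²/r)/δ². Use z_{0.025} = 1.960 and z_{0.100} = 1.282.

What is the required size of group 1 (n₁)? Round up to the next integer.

n₁ = 37

n₁ = (z_{α/2} + z_β)² · (σ₁² + σ₂²/r) / δ²
   = (1.960 + 1.282)² · (11² + 13²/2) / 7.7²
   = 10.5106 · (121 + 84.5) / 59.29
   = 10.5106 · 205.5 / 59.29
   = 36.43
Round up → n₁ = 37; n₂ = r·n₁ = 2 × 37 = 74.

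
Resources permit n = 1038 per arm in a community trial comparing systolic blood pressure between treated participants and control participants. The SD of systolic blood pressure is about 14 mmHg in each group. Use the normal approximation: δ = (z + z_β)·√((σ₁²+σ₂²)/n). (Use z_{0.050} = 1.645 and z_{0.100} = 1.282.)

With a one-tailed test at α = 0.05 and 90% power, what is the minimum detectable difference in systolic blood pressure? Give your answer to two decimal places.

Minimum detectable difference ≈ 1.80 mmHg

δ = (z_α + z_β) · √((σ₁²+σ₂²)/n)
  = (1.645 + 1.282) · √(392/1038)
  = 2.927 · √0.37765
  = 2.927 · 0.6145
  = 1.7987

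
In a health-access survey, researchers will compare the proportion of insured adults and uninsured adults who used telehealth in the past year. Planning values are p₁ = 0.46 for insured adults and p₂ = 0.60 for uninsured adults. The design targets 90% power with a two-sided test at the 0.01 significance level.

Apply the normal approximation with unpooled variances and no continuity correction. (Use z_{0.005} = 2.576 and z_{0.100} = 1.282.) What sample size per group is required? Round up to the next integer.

n = (z_{α/2} + z_β)² · [p₁(1−p₁) + p₂(1−p₂)] / (p₁ − p₂)²
  = (2.576 + 1.282)² · (0.46·0.54 + 0.60·0.40) / (-0.14)²
  = (3.858)² · (0.2484 + 0.2400) / 0.0196
  = 14.8842 · 0.4884 / 0.0196
  = 370.89
Round up → n = 371 per group.

n = 371 per group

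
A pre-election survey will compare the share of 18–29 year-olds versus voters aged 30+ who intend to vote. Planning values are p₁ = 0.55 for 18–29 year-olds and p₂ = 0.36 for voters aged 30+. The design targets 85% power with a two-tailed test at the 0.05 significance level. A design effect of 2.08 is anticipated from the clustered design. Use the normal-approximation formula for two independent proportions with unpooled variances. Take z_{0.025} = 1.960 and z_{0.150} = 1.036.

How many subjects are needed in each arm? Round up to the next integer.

n = (z_{α/2} + z_β)² · [p₁(1−p₁) + p₂(1−p₂)] / (p₁ − p₂)²
  = (1.960 + 1.036)² · (0.55·0.45 + 0.36·0.64) / (0.19)²
  = (2.996)² · (0.2475 + 0.2304) / 0.0361
  = 8.9760 · 0.4779 / 0.0361
  = 118.83
Design effect: 2.08 × 118.83 = 247.16.
Round up → n = 248 per group.

n = 248 per group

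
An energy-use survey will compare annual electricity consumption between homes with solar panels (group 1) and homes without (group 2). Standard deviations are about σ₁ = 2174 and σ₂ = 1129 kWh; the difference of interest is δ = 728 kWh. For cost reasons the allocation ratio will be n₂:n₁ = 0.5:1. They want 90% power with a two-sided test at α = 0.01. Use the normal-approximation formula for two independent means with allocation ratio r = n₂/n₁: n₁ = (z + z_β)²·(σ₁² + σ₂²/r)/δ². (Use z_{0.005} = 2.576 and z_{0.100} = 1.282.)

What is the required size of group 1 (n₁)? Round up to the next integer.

n₁ = 205

n₁ = (z_{α/2} + z_β)² · (σ₁² + σ₂²/r) / δ²
   = (2.576 + 1.282)² · (2174² + 1129²/0.5) / 728²
   = 14.8842 · (4726276 + 2549282) / 529984
   = 14.8842 · 7275558 / 529984
   = 204.33
Round up → n₁ = 205; n₂ = r·n₁ = 0.5 × 205 = 103.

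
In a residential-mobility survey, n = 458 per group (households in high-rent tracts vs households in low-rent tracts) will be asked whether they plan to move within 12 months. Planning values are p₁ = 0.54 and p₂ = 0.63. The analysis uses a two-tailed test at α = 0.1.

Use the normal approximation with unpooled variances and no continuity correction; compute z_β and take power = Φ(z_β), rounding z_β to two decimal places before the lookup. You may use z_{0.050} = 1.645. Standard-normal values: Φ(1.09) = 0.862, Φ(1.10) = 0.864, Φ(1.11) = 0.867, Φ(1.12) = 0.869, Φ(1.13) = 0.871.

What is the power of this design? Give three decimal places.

z_β = |p₁−p₂|·√(n/[p₁q₁+p₂q₂]) − z_{α/2}
    = 0.09 · √(458/0.4815) − 1.645
    = 0.09 · 30.8414 − 1.645
    = 2.7757 − 1.645 = 1.1307 → 1.13
Power = Φ(1.13) = 0.871.

Power ≈ 0.871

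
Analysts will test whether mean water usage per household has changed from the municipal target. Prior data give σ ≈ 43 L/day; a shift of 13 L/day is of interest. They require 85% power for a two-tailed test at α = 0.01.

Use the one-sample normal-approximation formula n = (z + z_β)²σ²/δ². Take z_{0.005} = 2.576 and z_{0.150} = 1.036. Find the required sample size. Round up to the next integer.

n = (z_{α/2} + z_β)² · σ² / δ²
  = (2.576 + 1.036)² · 43² / 13²
  = 13.0465 · 1849 / 169
  = 142.74
Round up → n = 143.

n = 143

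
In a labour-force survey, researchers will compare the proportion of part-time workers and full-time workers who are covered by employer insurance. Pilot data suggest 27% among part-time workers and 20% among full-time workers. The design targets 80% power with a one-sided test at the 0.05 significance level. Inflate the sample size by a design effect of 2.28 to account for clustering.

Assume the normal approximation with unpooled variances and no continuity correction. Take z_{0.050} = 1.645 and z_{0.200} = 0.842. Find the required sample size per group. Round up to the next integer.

n = (z_α + z_β)² · [p₁(1−p₁) + p₂(1−p₂)] / (p₁ − p₂)²
  = (1.645 + 0.842)² · (0.27·0.73 + 0.20·0.80) / (0.07)²
  = (2.487)² · (0.1971 + 0.1600) / 0.0049
  = 6.1852 · 0.3571 / 0.0049
  = 450.76
Design effect: 2.28 × 450.76 = 1027.73.
Round up → n = 1028 per group.

n = 1028 per group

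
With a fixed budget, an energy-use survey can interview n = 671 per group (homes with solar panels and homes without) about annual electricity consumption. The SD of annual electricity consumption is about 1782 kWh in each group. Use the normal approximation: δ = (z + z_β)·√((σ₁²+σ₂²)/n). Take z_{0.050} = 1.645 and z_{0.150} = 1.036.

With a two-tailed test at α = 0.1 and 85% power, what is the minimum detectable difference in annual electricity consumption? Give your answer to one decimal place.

Minimum detectable difference ≈ 260.8 kWh

δ = (z_{α/2} + z_β) · √((σ₁²+σ₂²)/n)
  = (1.645 + 1.036) · √(6351048/671)
  = 2.681 · √9465.0
  = 2.681 · 97.2885
  = 260.8304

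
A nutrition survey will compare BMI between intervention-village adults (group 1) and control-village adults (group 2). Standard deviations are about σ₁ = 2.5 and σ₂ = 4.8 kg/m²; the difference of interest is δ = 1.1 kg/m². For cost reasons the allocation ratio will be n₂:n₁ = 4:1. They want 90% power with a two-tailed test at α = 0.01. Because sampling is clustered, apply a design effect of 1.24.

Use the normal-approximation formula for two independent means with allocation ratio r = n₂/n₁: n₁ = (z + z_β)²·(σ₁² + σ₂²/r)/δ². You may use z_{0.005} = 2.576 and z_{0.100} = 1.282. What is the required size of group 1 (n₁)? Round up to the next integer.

n₁ = (z_{α/2} + z_β)² · (σ₁² + σ₂²/r) / δ²
   = (2.576 + 1.282)² · (2.5² + 4.8²/4) / 1.1²
   = 14.8842 · (6.25 + 5.76) / 1.21
   = 14.8842 · 12.01 / 1.21
   = 147.73
Design effect: 1.24 × 147.73 = 183.19.
Round up → n₁ = 184; n₂ = r·n₁ = 4 × 184 = 736.

n₁ = 184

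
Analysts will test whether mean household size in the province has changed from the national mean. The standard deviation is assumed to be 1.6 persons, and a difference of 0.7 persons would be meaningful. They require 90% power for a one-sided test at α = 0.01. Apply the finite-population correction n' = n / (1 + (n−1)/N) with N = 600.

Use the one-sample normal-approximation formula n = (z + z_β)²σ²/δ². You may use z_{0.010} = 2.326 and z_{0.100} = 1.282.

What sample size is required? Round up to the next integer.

n = (z_α + z_β)² · σ² / δ²
  = (2.326 + 1.282)² · 1.6² / 0.7²
  = 13.0177 · 2.56 / 0.49
  = 68.01
Finite-population correction (N = 600): 68.01 / (1 + (68.01 − 1)/600) = 61.18.
Round up → n = 62.

n = 62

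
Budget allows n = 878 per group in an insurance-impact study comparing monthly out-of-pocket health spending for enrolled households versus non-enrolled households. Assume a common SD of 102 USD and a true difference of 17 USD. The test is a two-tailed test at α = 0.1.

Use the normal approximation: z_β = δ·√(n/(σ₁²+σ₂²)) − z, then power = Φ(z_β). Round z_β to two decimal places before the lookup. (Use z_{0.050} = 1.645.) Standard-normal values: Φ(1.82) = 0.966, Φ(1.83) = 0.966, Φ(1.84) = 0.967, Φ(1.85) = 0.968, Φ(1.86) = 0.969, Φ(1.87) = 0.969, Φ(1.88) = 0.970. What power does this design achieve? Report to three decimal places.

z_β = δ·√(n/(σ₁²+σ₂²)) − z_{α/2}
    = 17 · √(878/20808) − 1.645
    = 17 · 0.20541 − 1.645
    = 3.4921 − 1.645 = 1.8471 → 1.85
Power = Φ(1.85) = 0.968.

Power ≈ 0.968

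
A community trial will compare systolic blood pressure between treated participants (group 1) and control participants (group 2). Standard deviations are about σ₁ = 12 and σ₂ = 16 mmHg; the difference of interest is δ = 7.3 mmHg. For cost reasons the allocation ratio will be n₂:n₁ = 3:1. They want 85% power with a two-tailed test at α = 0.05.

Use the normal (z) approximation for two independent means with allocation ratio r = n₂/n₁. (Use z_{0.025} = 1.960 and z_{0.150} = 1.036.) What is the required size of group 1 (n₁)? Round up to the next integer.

n₁ = 39

n₁ = (z_{α/2} + z_β)² · (σ₁² + σ₂²/r) / δ²
   = (1.960 + 1.036)² · (12² + 16²/3) / 7.3²
   = 8.9760 · (144 + 85.3333) / 53.29
   = 8.9760 · 229.3333 / 53.29
   = 38.63
Round up → n₁ = 39; n₂ = r·n₁ = 3 × 39 = 117.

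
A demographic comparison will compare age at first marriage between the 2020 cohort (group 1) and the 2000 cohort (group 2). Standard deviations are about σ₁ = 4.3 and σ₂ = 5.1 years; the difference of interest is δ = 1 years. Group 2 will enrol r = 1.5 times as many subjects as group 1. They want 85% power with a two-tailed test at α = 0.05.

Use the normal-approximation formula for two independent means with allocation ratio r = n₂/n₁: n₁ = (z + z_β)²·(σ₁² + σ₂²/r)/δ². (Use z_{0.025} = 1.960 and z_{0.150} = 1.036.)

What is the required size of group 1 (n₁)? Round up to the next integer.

n₁ = (z_{α/2} + z_β)² · (σ₁² + σ₂²/r) / δ²
   = (1.960 + 1.036)² · (4.3² + 5.1²/1.5) / 1²
   = 8.9760 · (18.49 + 17.34) / 1
   = 8.9760 · 35.83 / 1
   = 321.61
Round up → n₁ = 322; n₂ = r·n₁ = 1.5 × 322 = 483.

n₁ = 322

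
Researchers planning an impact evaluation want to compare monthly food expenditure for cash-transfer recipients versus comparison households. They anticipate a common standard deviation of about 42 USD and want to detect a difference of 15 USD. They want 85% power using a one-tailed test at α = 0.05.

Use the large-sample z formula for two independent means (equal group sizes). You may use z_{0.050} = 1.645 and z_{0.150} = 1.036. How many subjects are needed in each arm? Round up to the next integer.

n = (z_α + z_β)² · (σ₁² + σ₂²) / δ²
  = (1.645 + 1.036)² · (2·42² = 3528) / 15²
  = 7.1878 · 3528 / 225
  = 112.70
Round up → n = 113 per group.

n = 113 per group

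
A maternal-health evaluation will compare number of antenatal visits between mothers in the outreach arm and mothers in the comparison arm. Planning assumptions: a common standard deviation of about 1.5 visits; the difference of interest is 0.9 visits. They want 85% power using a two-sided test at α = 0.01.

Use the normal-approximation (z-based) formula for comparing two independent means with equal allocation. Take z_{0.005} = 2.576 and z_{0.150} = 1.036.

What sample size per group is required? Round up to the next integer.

n = (z_{α/2} + z_β)² · (σ₁² + σ₂²) / δ²
  = (2.576 + 1.036)² · (2·1.5² = 4.5) / 0.9²
  = 13.0465 · 4.5 / 0.81
  = 72.48
Round up → n = 73 per group.

n = 73 per group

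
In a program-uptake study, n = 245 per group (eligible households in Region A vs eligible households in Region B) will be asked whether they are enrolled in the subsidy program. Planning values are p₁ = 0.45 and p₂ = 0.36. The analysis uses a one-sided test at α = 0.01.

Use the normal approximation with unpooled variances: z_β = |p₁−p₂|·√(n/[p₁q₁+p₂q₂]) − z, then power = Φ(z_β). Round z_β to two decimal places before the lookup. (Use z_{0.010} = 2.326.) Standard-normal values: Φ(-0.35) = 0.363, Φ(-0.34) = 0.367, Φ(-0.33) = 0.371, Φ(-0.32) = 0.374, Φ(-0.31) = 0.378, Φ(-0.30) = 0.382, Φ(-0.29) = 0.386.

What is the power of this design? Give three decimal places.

Power ≈ 0.386

z_β = |p₁−p₂|·√(n/[p₁q₁+p₂q₂]) − z_α
    = 0.09 · √(245/0.4779) − 2.326
    = 0.09 · 22.6420 − 2.326
    = 2.0378 − 2.326 = -0.2882 → -0.29
Power = Φ(-0.29) = 0.386.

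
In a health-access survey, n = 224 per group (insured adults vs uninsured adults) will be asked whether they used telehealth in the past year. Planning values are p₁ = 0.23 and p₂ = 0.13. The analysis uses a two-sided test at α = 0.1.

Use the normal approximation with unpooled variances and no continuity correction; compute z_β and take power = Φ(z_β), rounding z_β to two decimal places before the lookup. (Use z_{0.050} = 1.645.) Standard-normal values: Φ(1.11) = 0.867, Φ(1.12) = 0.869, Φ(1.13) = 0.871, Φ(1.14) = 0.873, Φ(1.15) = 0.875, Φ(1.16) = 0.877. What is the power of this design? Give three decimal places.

z_β = |p₁−p₂|·√(n/[p₁q₁+p₂q₂]) − z_{α/2}
    = 0.10 · √(224/0.2902) − 1.645
    = 0.10 · 27.7828 − 1.645
    = 2.7783 − 1.645 = 1.1333 → 1.13
Power = Φ(1.13) = 0.871.

Power ≈ 0.871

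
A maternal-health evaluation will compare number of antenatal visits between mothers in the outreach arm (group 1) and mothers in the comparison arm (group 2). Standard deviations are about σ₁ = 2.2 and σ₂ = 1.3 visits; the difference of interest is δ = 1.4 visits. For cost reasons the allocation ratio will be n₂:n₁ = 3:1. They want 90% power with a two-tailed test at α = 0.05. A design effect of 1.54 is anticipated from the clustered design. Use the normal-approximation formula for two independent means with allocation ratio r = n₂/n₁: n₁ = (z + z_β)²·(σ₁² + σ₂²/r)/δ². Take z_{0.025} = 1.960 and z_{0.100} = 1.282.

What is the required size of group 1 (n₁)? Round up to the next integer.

n₁ = 45

n₁ = (z_{α/2} + z_β)² · (σ₁² + σ₂²/r) / δ²
   = (1.960 + 1.282)² · (2.2² + 1.3²/3) / 1.4²
   = 10.5106 · (4.84 + 0.56333) / 1.96
   = 10.5106 · 5.4033 / 1.96
   = 28.98
Design effect: 1.54 × 28.98 = 44.62.
Round up → n₁ = 45; n₂ = r·n₁ = 3 × 45 = 135.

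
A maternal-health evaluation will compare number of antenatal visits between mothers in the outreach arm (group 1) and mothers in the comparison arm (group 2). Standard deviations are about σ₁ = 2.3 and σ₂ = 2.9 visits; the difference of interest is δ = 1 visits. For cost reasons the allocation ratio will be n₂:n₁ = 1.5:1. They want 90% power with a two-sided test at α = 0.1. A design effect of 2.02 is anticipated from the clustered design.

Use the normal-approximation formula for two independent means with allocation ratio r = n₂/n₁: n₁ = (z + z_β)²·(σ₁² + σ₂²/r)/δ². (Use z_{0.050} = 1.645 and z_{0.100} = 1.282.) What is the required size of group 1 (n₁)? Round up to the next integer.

n₁ = (z_{α/2} + z_β)² · (σ₁² + σ₂²/r) / δ²
   = (1.645 + 1.282)² · (2.3² + 2.9²/1.5) / 1²
   = 8.5673 · (5.29 + 5.6067) / 1
   = 8.5673 · 10.8967 / 1
   = 93.36
Design effect: 2.02 × 93.36 = 188.58.
Round up → n₁ = 189; n₂ = r·n₁ = 1.5 × 189 = 284.

n₁ = 189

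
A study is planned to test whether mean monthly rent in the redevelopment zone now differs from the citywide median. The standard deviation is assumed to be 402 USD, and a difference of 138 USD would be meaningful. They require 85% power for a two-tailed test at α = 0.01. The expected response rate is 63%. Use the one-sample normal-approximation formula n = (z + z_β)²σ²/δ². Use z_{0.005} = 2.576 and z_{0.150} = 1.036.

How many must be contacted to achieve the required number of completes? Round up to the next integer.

n = 176

n = (z_{α/2} + z_β)² · σ² / δ²
  = (2.576 + 1.036)² · 402² / 138²
  = 13.0465 · 161604 / 19044
  = 110.71
Adjust for 63% response: 110.71 / 0.63 = 175.73.
Round up → n = 176.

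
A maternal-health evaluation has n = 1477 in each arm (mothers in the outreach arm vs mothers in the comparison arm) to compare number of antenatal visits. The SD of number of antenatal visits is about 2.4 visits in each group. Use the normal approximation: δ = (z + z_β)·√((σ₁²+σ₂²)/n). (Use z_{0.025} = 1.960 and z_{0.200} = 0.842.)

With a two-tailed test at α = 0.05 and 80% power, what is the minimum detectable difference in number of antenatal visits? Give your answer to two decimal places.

Minimum detectable difference ≈ 0.25 visits

δ = (z_{α/2} + z_β) · √((σ₁²+σ₂²)/n)
  = (1.960 + 0.842) · √(11.52/1477)
  = 2.802 · √0.0078
  = 2.802 · 0.0883
  = 0.2475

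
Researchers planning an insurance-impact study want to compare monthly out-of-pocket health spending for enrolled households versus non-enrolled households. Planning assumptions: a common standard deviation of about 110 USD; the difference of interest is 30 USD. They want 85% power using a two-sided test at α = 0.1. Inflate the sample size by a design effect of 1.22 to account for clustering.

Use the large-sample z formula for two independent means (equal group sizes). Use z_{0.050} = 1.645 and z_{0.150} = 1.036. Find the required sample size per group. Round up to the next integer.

n = (z_{α/2} + z_β)² · (σ₁² + σ₂²) / δ²
  = (1.645 + 1.036)² · (2·110² = 24200) / 30²
  = 7.1878 · 24200 / 900
  = 193.27
Design effect: 1.22 × 193.27 = 235.79.
Round up → n = 236 per group.

n = 236 per group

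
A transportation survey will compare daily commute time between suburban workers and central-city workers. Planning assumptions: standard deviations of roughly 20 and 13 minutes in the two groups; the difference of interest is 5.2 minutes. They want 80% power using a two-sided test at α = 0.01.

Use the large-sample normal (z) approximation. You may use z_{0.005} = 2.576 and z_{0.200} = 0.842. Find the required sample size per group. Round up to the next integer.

n = (z_{α/2} + z_β)² · (σ₁² + σ₂²) / δ²
  = (2.576 + 0.842)² · (20² + 13² = 569) / 5.2²
  = 11.6827 · 569 / 27.04
  = 245.84
Round up → n = 246 per group.

n = 246 per group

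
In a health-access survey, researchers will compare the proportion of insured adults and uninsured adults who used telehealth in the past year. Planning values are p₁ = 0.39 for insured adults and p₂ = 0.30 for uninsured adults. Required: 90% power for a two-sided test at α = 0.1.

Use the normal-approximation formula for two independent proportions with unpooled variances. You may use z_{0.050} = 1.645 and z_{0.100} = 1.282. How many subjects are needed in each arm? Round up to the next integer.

n = 474 per group

n = (z_{α/2} + z_β)² · [p₁(1−p₁) + p₂(1−p₂)] / (p₁ − p₂)²
  = (1.645 + 1.282)² · (0.39·0.61 + 0.30·0.70) / (0.09)²
  = (2.927)² · (0.2379 + 0.2100) / 0.0081
  = 8.5673 · 0.4479 / 0.0081
  = 473.74
Round up → n = 474 per group.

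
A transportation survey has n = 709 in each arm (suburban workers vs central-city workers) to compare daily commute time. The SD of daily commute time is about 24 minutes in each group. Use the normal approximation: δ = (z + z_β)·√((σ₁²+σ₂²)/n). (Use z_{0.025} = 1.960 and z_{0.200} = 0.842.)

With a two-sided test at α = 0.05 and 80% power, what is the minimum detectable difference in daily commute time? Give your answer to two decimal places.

δ = (z_{α/2} + z_β) · √((σ₁²+σ₂²)/n)
  = (1.960 + 0.842) · √(1152/709)
  = 2.802 · √1.6248
  = 2.802 · 1.2747
  = 3.5717

Minimum detectable difference ≈ 3.57 minutes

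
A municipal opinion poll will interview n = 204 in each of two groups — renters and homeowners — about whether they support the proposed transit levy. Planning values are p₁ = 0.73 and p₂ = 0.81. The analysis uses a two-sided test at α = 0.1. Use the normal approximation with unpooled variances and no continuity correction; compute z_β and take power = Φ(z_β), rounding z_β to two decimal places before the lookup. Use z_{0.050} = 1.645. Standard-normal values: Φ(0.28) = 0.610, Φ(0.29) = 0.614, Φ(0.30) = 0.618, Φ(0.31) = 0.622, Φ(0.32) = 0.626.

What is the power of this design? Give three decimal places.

z_β = |p₁−p₂|·√(n/[p₁q₁+p₂q₂]) − z_{α/2}
    = 0.08 · √(204/0.3510) − 1.645
    = 0.08 · 24.1080 − 1.645
    = 1.9286 − 1.645 = 0.2836 → 0.28
Power = Φ(0.28) = 0.610.

Power ≈ 0.610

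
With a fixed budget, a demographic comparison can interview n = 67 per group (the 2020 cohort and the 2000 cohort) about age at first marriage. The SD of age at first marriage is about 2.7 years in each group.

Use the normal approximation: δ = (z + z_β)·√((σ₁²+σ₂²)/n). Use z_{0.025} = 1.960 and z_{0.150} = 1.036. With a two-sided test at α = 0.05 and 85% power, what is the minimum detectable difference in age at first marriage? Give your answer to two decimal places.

δ = (z_{α/2} + z_β) · √((σ₁²+σ₂²)/n)
  = (1.960 + 1.036) · √(14.58/67)
  = 2.996 · √0.21761
  = 2.996 · 0.4665
  = 1.3976

Minimum detectable difference ≈ 1.40 years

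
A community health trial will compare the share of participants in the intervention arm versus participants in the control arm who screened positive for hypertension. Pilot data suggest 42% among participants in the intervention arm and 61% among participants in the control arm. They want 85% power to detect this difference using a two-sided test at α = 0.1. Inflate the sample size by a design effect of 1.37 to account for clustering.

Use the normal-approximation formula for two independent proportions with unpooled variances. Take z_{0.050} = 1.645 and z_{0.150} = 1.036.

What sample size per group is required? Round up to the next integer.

n = (z_{α/2} + z_β)² · [p₁(1−p₁) + p₂(1−p₂)] / (p₁ − p₂)²
  = (1.645 + 1.036)² · (0.42·0.58 + 0.61·0.39) / (-0.19)²
  = (2.681)² · (0.2436 + 0.2379) / 0.0361
  = 7.1878 · 0.4815 / 0.0361
  = 95.87
Design effect: 1.37 × 95.87 = 131.34.
Round up → n = 132 per group.

n = 132 per group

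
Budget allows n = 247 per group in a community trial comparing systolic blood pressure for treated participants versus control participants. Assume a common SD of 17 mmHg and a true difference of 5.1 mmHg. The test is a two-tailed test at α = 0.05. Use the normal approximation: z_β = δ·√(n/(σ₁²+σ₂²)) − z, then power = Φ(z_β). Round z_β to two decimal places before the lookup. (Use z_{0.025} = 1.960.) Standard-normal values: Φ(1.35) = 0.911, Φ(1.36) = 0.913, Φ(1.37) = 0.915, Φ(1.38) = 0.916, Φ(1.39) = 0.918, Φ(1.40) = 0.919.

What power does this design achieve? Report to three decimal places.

Power ≈ 0.915

z_β = δ·√(n/(σ₁²+σ₂²)) − z_{α/2}
    = 5.1 · √(247/578) − 1.960
    = 5.1 · 0.65371 − 1.960
    = 3.3339 − 1.960 = 1.3739 → 1.37
Power = Φ(1.37) = 0.915.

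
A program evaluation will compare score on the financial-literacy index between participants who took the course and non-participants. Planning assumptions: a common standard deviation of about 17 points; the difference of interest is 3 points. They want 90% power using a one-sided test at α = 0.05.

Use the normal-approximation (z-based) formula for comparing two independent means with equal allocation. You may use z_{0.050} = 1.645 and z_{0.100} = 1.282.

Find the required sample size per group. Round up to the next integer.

n = (z_α + z_β)² · (σ₁² + σ₂²) / δ²
  = (1.645 + 1.282)² · (2·17² = 578) / 3²
  = 8.5673 · 578 / 9
  = 550.21
Round up → n = 551 per group.

n = 551 per group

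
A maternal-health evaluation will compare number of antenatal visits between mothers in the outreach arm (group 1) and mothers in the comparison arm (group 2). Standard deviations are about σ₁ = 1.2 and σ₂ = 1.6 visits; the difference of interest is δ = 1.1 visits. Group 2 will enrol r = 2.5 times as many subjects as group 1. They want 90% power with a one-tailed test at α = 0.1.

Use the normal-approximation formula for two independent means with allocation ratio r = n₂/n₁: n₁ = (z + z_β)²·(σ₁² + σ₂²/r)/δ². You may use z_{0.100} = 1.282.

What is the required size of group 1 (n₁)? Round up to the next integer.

n₁ = 14

n₁ = (z_α + z_β)² · (σ₁² + σ₂²/r) / δ²
   = (1.282 + 1.282)² · (1.2² + 1.6²/2.5) / 1.1²
   = 6.5741 · (1.44 + 1.024) / 1.21
   = 6.5741 · 2.464 / 1.21
   = 13.39
Round up → n₁ = 14; n₂ = r·n₁ = 2.5 × 14 = 35.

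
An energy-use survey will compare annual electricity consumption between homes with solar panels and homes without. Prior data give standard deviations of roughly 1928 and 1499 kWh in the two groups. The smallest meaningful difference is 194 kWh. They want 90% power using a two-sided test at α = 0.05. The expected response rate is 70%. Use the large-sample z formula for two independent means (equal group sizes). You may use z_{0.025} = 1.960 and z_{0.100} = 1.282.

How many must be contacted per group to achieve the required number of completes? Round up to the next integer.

n = 2380 per group

n = (z_{α/2} + z_β)² · (σ₁² + σ₂²) / δ²
  = (1.960 + 1.282)² · (1928² + 1499² = 5964185) / 194²
  = 10.5106 · 5964185 / 37636
  = 1665.61
Adjust for 70% response: 1665.61 / 0.70 = 2379.44.
Round up → n = 2380 per group.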